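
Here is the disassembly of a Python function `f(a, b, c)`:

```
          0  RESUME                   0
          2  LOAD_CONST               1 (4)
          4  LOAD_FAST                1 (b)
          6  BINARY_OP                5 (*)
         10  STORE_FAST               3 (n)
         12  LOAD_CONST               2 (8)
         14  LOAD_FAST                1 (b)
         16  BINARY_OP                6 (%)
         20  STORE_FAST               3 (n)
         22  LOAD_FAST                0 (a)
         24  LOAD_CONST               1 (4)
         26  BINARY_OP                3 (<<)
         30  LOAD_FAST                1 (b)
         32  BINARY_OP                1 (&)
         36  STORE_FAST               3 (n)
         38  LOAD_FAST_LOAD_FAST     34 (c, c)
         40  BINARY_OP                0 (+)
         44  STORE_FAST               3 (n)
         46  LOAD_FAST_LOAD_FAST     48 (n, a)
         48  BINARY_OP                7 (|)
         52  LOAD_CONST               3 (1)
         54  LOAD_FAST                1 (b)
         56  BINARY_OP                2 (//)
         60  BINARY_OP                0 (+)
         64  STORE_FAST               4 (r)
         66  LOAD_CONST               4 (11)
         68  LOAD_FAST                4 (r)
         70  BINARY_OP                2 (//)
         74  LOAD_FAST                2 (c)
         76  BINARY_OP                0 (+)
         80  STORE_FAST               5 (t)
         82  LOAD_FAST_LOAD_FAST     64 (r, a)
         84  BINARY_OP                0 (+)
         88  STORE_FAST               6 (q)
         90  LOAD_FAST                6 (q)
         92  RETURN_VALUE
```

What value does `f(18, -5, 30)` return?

LOAD_CONST → push 4. Stack: [4]
LOAD_FAST b → push -5. Stack: [4, -5]
BINARY_OP * → 4 * -5 = -20. Stack: [-20]
STORE_FAST n → n=-20. Stack: []
LOAD_CONST → push 8. Stack: [8]
LOAD_FAST b → push -5. Stack: [8, -5]
BINARY_OP % → 8 % -5 = -2. Stack: [-2]
STORE_FAST n → n=-2. Stack: []
LOAD_FAST a → push 18. Stack: [18]
LOAD_CONST → push 4. Stack: [18, 4]
BINARY_OP << → 18 << 4 = 288. Stack: [288]
LOAD_FAST b → push -5. Stack: [288, -5]
BINARY_OP & → 288 & -5 = 288. Stack: [288]
STORE_FAST n → n=288. Stack: []
LOAD_FAST_LOAD_FAST c,c → push 30,30. Stack: [30, 30]
BINARY_OP + → 30 + 30 = 60. Stack: [60]
STORE_FAST n → n=60. Stack: []
LOAD_FAST_LOAD_FAST n,a → push 60,18. Stack: [60, 18]
BINARY_OP | → 60 | 18 = 62. Stack: [62]
LOAD_CONST → push 1. Stack: [62, 1]
LOAD_FAST b → push -5. Stack: [62, 1, -5]
BINARY_OP // → 1 // -5 = -1. Stack: [62, -1]
BINARY_OP + → 62 + -1 = 61. Stack: [61]
STORE_FAST r → r=61. Stack: []
LOAD_CONST → push 11. Stack: [11]
LOAD_FAST r → push 61. Stack: [11, 61]
BINARY_OP // → 11 // 61 = 0. Stack: [0]
LOAD_FAST c → push 30. Stack: [0, 30]
BINARY_OP + → 0 + 30 = 30. Stack: [30]
STORE_FAST t → t=30. Stack: []
LOAD_FAST_LOAD_FAST r,a → push 61,18. Stack: [61, 18]
BINARY_OP + → 61 + 18 = 79. Stack: [79]
STORE_FAST q → q=79. Stack: []
LOAD_FAST q → push 79. Stack: [79]
RETURN_VALUE → return 79.

79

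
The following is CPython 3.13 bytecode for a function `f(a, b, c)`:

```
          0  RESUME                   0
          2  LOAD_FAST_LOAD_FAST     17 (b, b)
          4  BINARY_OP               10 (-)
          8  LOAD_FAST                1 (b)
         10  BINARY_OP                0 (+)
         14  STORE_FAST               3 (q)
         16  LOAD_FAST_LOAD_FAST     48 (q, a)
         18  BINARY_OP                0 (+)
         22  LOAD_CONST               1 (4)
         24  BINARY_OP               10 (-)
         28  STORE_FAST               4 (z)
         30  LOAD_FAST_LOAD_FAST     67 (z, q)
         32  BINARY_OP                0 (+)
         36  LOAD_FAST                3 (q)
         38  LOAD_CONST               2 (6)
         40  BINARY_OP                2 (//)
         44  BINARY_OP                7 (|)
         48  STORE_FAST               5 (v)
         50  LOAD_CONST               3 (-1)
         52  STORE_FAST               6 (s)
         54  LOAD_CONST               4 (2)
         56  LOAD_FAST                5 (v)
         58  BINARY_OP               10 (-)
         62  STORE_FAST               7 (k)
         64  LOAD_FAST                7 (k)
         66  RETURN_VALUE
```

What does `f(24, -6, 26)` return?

LOAD_FAST_LOAD_FAST b,b → push -6,-6. Stack: [-6, -6]
BINARY_OP - → -6 - -6 = 0. Stack: [0]
LOAD_FAST b → push -6. Stack: [0, -6]
BINARY_OP + → 0 + -6 = -6. Stack: [-6]
STORE_FAST q → q=-6. Stack: []
LOAD_FAST_LOAD_FAST q,a → push -6,24. Stack: [-6, 24]
BINARY_OP + → -6 + 24 = 18. Stack: [18]
LOAD_CONST → push 4. Stack: [18, 4]
BINARY_OP - → 18 - 4 = 14. Stack: [14]
STORE_FAST z → z=14. Stack: []
LOAD_FAST_LOAD_FAST z,q → push 14,-6. Stack: [14, -6]
BINARY_OP + → 14 + -6 = 8. Stack: [8]
LOAD_FAST q → push -6. Stack: [8, -6]
LOAD_CONST → push 6. Stack: [8, -6, 6]
BINARY_OP // → -6 // 6 = -1. Stack: [8, -1]
BINARY_OP | → 8 | -1 = -1. Stack: [-1]
STORE_FAST v → v=-1. Stack: []
LOAD_CONST → push -1. Stack: [-1]
STORE_FAST s → s=-1. Stack: []
LOAD_CONST → push 2. Stack: [2]
LOAD_FAST v → push -1. Stack: [2, -1]
BINARY_OP - → 2 - -1 = 3. Stack: [3]
STORE_FAST k → k=3. Stack: []
LOAD_FAST k → push 3. Stack: [3]
RETURN_VALUE → return 3.

3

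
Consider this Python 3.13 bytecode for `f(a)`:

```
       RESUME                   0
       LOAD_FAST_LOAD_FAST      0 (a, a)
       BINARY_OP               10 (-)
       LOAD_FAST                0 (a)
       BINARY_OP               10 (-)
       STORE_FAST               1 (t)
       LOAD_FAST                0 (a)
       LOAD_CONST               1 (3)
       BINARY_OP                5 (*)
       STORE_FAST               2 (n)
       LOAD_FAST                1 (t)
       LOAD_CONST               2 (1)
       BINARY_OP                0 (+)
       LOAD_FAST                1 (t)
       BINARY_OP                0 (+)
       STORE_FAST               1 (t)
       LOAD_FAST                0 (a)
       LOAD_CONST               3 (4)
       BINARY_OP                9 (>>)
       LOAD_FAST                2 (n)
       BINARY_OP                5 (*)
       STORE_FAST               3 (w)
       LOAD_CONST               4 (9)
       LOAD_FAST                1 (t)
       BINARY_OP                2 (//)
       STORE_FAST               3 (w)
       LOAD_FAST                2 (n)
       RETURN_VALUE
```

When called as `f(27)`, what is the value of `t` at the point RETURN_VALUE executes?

-53

LOAD_FAST_LOAD_FAST a,a → push 27,27. Stack: [27, 27]
BINARY_OP - → 27 - 27 = 0. Stack: [0]
LOAD_FAST a → push 27. Stack: [0, 27]
BINARY_OP - → 0 - 27 = -27. Stack: [-27]
STORE_FAST t → t=-27. Stack: []
LOAD_FAST a → push 27. Stack: [27]
LOAD_CONST → push 3. Stack: [27, 3]
BINARY_OP * → 27 * 3 = 81. Stack: [81]
STORE_FAST n → n=81. Stack: []
LOAD_FAST t → push -27. Stack: [-27]
LOAD_CONST → push 1. Stack: [-27, 1]
BINARY_OP + → -27 + 1 = -26. Stack: [-26]
LOAD_FAST t → push -27. Stack: [-26, -27]
BINARY_OP + → -26 + -27 = -53. Stack: [-53]
STORE_FAST t → t=-53. Stack: []
LOAD_FAST a → push 27. Stack: [27]
LOAD_CONST → push 4. Stack: [27, 4]
BINARY_OP >> → 27 >> 4 = 1. Stack: [1]
LOAD_FAST n → push 81. Stack: [1, 81]
BINARY_OP * → 1 * 81 = 81. Stack: [81]
STORE_FAST w → w=81. Stack: []
LOAD_CONST → push 9. Stack: [9]
LOAD_FAST t → push -53. Stack: [9, -53]
BINARY_OP // → 9 // -53 = -1. Stack: [-1]
STORE_FAST w → w=-1. Stack: []
LOAD_FAST n → push 81. Stack: [81]
RETURN_VALUE → return 81.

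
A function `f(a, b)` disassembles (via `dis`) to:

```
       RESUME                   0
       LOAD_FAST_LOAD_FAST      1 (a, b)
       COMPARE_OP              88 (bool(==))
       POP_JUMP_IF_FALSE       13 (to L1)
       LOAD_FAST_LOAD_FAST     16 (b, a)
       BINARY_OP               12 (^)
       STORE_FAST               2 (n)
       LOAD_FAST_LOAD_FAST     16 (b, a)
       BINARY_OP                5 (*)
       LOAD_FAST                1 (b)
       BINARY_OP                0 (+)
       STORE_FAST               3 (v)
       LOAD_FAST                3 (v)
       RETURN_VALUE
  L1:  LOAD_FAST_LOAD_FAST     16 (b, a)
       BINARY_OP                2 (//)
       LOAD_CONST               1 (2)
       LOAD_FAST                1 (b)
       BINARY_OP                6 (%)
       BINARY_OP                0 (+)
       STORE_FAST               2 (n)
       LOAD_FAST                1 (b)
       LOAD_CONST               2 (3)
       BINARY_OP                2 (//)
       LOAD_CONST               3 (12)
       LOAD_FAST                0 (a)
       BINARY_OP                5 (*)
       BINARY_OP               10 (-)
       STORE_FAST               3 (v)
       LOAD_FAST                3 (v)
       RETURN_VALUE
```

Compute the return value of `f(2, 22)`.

-17

LOAD_FAST_LOAD_FAST a,b → push 2,22. Stack: [2, 22]
COMPARE_OP bool(==) → 2 vs 22 = False. Stack: [False]
POP_JUMP_IF_FALSE → pop False; jump. Stack: []
LOAD_FAST_LOAD_FAST b,a → push 22,2. Stack: [22, 2]
BINARY_OP // → 22 // 2 = 11. Stack: [11]
LOAD_CONST → push 2. Stack: [11, 2]
LOAD_FAST b → push 22. Stack: [11, 2, 22]
BINARY_OP % → 2 % 22 = 2. Stack: [11, 2]
BINARY_OP + → 11 + 2 = 13. Stack: [13]
STORE_FAST n → n=13. Stack: []
LOAD_FAST b → push 22. Stack: [22]
LOAD_CONST → push 3. Stack: [22, 3]
BINARY_OP // → 22 // 3 = 7. Stack: [7]
LOAD_CONST → push 12. Stack: [7, 12]
LOAD_FAST a → push 2. Stack: [7, 12, 2]
BINARY_OP * → 12 * 2 = 24. Stack: [7, 24]
BINARY_OP - → 7 - 24 = -17. Stack: [-17]
STORE_FAST v → v=-17. Stack: []
LOAD_FAST v → push -17. Stack: [-17]
RETURN_VALUE → return -17.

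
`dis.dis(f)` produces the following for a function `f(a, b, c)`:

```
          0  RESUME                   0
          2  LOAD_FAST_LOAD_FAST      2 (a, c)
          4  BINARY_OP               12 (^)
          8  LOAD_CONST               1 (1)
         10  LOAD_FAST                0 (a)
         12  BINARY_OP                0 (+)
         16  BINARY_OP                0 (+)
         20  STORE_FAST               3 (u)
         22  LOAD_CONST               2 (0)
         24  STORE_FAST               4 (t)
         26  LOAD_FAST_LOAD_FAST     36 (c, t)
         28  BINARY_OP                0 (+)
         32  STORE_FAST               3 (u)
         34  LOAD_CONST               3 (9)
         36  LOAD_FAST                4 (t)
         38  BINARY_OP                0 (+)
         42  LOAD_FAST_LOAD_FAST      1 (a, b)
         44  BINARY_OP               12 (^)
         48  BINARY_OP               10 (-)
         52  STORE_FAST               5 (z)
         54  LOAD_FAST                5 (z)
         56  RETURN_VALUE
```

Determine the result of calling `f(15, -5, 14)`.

LOAD_FAST_LOAD_FAST a,c → push 15,14. Stack: [15, 14]
BINARY_OP ^ → 15 ^ 14 = 1. Stack: [1]
LOAD_CONST → push 1. Stack: [1, 1]
LOAD_FAST a → push 15. Stack: [1, 1, 15]
BINARY_OP + → 1 + 15 = 16. Stack: [1, 16]
BINARY_OP + → 1 + 16 = 17. Stack: [17]
STORE_FAST u → u=17. Stack: []
LOAD_CONST → push 0. Stack: [0]
STORE_FAST t → t=0. Stack: []
LOAD_FAST_LOAD_FAST c,t → push 14,0. Stack: [14, 0]
BINARY_OP + → 14 + 0 = 14. Stack: [14]
STORE_FAST u → u=14. Stack: []
LOAD_CONST → push 9. Stack: [9]
LOAD_FAST t → push 0. Stack: [9, 0]
BINARY_OP + → 9 + 0 = 9. Stack: [9]
LOAD_FAST_LOAD_FAST a,b → push 15,-5. Stack: [9, 15, -5]
BINARY_OP ^ → 15 ^ -5 = -12. Stack: [9, -12]
BINARY_OP - → 9 - -12 = 21. Stack: [21]
STORE_FAST z → z=21. Stack: []
LOAD_FAST z → push 21. Stack: [21]
RETURN_VALUE → return 21.

21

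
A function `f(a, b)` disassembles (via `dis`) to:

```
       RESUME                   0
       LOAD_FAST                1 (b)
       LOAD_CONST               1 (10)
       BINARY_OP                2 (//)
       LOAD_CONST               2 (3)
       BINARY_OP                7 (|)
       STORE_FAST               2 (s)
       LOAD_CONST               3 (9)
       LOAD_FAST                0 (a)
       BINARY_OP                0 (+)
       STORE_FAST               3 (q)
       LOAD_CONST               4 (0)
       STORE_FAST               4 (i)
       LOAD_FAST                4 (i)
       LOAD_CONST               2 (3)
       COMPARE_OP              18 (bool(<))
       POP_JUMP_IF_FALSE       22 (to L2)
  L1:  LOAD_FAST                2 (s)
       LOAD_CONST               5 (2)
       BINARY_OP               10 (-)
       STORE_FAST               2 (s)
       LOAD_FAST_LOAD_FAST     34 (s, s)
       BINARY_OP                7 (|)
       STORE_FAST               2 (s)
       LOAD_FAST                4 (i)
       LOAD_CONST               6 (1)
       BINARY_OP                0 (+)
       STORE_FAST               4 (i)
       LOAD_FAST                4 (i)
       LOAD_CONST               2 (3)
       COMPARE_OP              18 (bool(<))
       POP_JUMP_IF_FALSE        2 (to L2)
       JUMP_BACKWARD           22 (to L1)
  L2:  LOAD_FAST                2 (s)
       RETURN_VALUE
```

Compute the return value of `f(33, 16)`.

-3

LOAD_FAST b → push 16. Stack: [16]
LOAD_CONST → push 10. Stack: [16, 10]
BINARY_OP // → 16 // 10 = 1. Stack: [1]
LOAD_CONST → push 3. Stack: [1, 3]
BINARY_OP | → 1 | 3 = 3. Stack: [3]
STORE_FAST s → s=3. Stack: []
LOAD_CONST → push 9. Stack: [9]
LOAD_FAST a → push 33. Stack: [9, 33]
BINARY_OP + → 9 + 33 = 42. Stack: [42]
STORE_FAST q → q=42. Stack: []
LOAD_CONST → push 0. Stack: [0]
STORE_FAST i → i=0. Stack: []
LOAD_FAST i → push 0. Stack: [0]
LOAD_CONST → push 3. Stack: [0, 3]
COMPARE_OP bool(<) → 0 vs 3 = True. Stack: [True]
POP_JUMP_IF_FALSE → pop True; no jump. Stack: []
LOAD_FAST s → push 3. Stack: [3]
LOAD_CONST → push 2. Stack: [3, 2]
BINARY_OP - → 3 - 2 = 1. Stack: [1]
STORE_FAST s → s=1. Stack: []
LOAD_FAST_LOAD_FAST s,s → push 1,1. Stack: [1, 1]
BINARY_OP | → 1 | 1 = 1. Stack: [1]
STORE_FAST s → s=1. Stack: []
LOAD_FAST i → push 0. Stack: [0]
LOAD_CONST → push 1. Stack: [0, 1]
BINARY_OP + → 0 + 1 = 1. Stack: [1]
STORE_FAST i → i=1. Stack: []
LOAD_FAST i → push 1. Stack: [1]
LOAD_CONST → push 3. Stack: [1, 3]
COMPARE_OP bool(<) → 1 vs 3 = True. Stack: [True]
POP_JUMP_IF_FALSE → pop True; no jump. Stack: []
LOAD_FAST s → push 1. Stack: [1]
LOAD_CONST → push 2. Stack: [1, 2]
BINARY_OP - → 1 - 2 = -1. Stack: [-1]
STORE_FAST s → s=-1. Stack: []
LOAD_FAST_LOAD_FAST s,s → push -1,-1. Stack: [-1, -1]
BINARY_OP | → -1 | -1 = -1. Stack: [-1]
STORE_FAST s → s=-1. Stack: []
LOAD_FAST i → push 1. Stack: [1]
LOAD_CONST → push 1. Stack: [1, 1]
BINARY_OP + → 1 + 1 = 2. Stack: [2]
STORE_FAST i → i=2. Stack: []
LOAD_FAST i → push 2. Stack: [2]
LOAD_CONST → push 3. Stack: [2, 3]
COMPARE_OP bool(<) → 2 vs 3 = True. Stack: [True]
POP_JUMP_IF_FALSE → pop True; no jump. Stack: []
LOAD_FAST s → push -1. Stack: [-1]
LOAD_CONST → push 2. Stack: [-1, 2]
BINARY_OP - → -1 - 2 = -3. Stack: [-3]
STORE_FAST s → s=-3. Stack: []
LOAD_FAST_LOAD_FAST s,s → push -3,-3. Stack: [-3, -3]
BINARY_OP | → -3 | -3 = -3. Stack: [-3]
STORE_FAST s → s=-3. Stack: []
LOAD_FAST i → push 2. Stack: [2]
LOAD_CONST → push 1. Stack: [2, 1]
BINARY_OP + → 2 + 1 = 3. Stack: [3]
STORE_FAST i → i=3. Stack: []
LOAD_FAST i → push 3. Stack: [3]
LOAD_CONST → push 3. Stack: [3, 3]
COMPARE_OP bool(<) → 3 vs 3 = False. Stack: [False]
POP_JUMP_IF_FALSE → pop False; jump. Stack: []
LOAD_FAST s → push -3. Stack: [-3]
RETURN_VALUE → return -3.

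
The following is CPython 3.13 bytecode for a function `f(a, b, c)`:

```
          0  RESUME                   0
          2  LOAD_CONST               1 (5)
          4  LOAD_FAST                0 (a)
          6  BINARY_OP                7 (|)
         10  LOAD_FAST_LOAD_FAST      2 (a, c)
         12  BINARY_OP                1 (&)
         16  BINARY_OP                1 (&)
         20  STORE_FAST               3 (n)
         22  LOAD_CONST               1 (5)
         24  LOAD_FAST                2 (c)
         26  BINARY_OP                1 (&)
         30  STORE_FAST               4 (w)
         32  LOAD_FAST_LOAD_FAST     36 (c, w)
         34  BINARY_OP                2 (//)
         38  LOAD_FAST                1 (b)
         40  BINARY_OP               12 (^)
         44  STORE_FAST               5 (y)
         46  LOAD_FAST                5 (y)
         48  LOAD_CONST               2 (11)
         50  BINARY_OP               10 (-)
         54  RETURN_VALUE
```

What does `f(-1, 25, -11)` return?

LOAD_CONST → push 5. Stack: [5]
LOAD_FAST a → push -1. Stack: [5, -1]
BINARY_OP | → 5 | -1 = -1. Stack: [-1]
LOAD_FAST_LOAD_FAST a,c → push -1,-11. Stack: [-1, -1, -11]
BINARY_OP & → -1 & -11 = -11. Stack: [-1, -11]
BINARY_OP & → -1 & -11 = -11. Stack: [-11]
STORE_FAST n → n=-11. Stack: []
LOAD_CONST → push 5. Stack: [5]
LOAD_FAST c → push -11. Stack: [5, -11]
BINARY_OP & → 5 & -11 = 5. Stack: [5]
STORE_FAST w → w=5. Stack: []
LOAD_FAST_LOAD_FAST c,w → push -11,5. Stack: [-11, 5]
BINARY_OP // → -11 // 5 = -3. Stack: [-3]
LOAD_FAST b → push 25. Stack: [-3, 25]
BINARY_OP ^ → -3 ^ 25 = -28. Stack: [-28]
STORE_FAST y → y=-28. Stack: []
LOAD_FAST y → push -28. Stack: [-28]
LOAD_CONST → push 11. Stack: [-28, 11]
BINARY_OP - → -28 - 11 = -39. Stack: [-39]
RETURN_VALUE → return -39.

-39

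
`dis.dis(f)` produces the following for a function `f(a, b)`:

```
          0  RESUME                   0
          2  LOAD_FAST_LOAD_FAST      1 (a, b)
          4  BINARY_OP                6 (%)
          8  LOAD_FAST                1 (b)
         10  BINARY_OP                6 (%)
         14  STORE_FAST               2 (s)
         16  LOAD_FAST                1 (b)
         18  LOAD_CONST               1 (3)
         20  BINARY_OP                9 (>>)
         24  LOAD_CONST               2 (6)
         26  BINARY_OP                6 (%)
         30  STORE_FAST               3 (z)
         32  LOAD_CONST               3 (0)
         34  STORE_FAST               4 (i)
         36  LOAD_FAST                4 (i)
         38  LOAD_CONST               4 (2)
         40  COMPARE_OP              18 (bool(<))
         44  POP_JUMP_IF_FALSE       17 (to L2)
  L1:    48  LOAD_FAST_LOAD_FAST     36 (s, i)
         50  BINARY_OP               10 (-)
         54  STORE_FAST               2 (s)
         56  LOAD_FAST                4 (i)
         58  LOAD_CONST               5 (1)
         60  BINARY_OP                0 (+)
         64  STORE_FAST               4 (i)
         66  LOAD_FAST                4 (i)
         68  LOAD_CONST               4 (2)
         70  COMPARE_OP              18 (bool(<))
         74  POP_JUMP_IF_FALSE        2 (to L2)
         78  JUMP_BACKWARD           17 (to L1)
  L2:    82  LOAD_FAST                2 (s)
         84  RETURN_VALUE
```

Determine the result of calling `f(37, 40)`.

36

LOAD_FAST_LOAD_FAST a,b → push 37,40. Stack: [37, 40]
BINARY_OP % → 37 % 40 = 37. Stack: [37]
LOAD_FAST b → push 40. Stack: [37, 40]
BINARY_OP % → 37 % 40 = 37. Stack: [37]
STORE_FAST s → s=37. Stack: []
LOAD_FAST b → push 40. Stack: [40]
LOAD_CONST → push 3. Stack: [40, 3]
BINARY_OP >> → 40 >> 3 = 5. Stack: [5]
LOAD_CONST → push 6. Stack: [5, 6]
BINARY_OP % → 5 % 6 = 5. Stack: [5]
STORE_FAST z → z=5. Stack: []
LOAD_CONST → push 0. Stack: [0]
STORE_FAST i → i=0. Stack: []
LOAD_FAST i → push 0. Stack: [0]
LOAD_CONST → push 2. Stack: [0, 2]
COMPARE_OP bool(<) → 0 vs 2 = True. Stack: [True]
POP_JUMP_IF_FALSE → pop True; no jump. Stack: []
LOAD_FAST_LOAD_FAST s,i → push 37,0. Stack: [37, 0]
BINARY_OP - → 37 - 0 = 37. Stack: [37]
STORE_FAST s → s=37. Stack: []
LOAD_FAST i → push 0. Stack: [0]
LOAD_CONST → push 1. Stack: [0, 1]
BINARY_OP + → 0 + 1 = 1. Stack: [1]
STORE_FAST i → i=1. Stack: []
LOAD_FAST i → push 1. Stack: [1]
LOAD_CONST → push 2. Stack: [1, 2]
COMPARE_OP bool(<) → 1 vs 2 = True. Stack: [True]
POP_JUMP_IF_FALSE → pop True; no jump. Stack: []
LOAD_FAST_LOAD_FAST s,i → push 37,1. Stack: [37, 1]
BINARY_OP - → 37 - 1 = 36. Stack: [36]
STORE_FAST s → s=36. Stack: []
LOAD_FAST i → push 1. Stack: [1]
LOAD_CONST → push 1. Stack: [1, 1]
BINARY_OP + → 1 + 1 = 2. Stack: [2]
STORE_FAST i → i=2. Stack: []
LOAD_FAST i → push 2. Stack: [2]
LOAD_CONST → push 2. Stack: [2, 2]
COMPARE_OP bool(<) → 2 vs 2 = False. Stack: [False]
POP_JUMP_IF_FALSE → pop False; jump. Stack: []
LOAD_FAST s → push 36. Stack: [36]
RETURN_VALUE → return 36.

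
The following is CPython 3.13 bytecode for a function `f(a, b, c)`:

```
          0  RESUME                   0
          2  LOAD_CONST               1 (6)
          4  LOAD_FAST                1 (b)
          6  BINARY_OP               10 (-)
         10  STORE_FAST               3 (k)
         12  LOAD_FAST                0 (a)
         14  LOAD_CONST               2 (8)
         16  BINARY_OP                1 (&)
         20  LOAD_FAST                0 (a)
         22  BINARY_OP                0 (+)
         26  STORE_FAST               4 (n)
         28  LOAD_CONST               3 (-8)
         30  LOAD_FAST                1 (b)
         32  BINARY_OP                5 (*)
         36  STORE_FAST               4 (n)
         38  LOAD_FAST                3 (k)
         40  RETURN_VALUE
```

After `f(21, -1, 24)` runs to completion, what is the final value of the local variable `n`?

8

LOAD_CONST → push 6. Stack: [6]
LOAD_FAST b → push -1. Stack: [6, -1]
BINARY_OP - → 6 - -1 = 7. Stack: [7]
STORE_FAST k → k=7. Stack: []
LOAD_FAST a → push 21. Stack: [21]
LOAD_CONST → push 8. Stack: [21, 8]
BINARY_OP & → 21 & 8 = 0. Stack: [0]
LOAD_FAST a → push 21. Stack: [0, 21]
BINARY_OP + → 0 + 21 = 21. Stack: [21]
STORE_FAST n → n=21. Stack: []
LOAD_CONST → push -8. Stack: [-8]
LOAD_FAST b → push -1. Stack: [-8, -1]
BINARY_OP * → -8 * -1 = 8. Stack: [8]
STORE_FAST n → n=8. Stack: []
LOAD_FAST k → push 7. Stack: [7]
RETURN_VALUE → return 7.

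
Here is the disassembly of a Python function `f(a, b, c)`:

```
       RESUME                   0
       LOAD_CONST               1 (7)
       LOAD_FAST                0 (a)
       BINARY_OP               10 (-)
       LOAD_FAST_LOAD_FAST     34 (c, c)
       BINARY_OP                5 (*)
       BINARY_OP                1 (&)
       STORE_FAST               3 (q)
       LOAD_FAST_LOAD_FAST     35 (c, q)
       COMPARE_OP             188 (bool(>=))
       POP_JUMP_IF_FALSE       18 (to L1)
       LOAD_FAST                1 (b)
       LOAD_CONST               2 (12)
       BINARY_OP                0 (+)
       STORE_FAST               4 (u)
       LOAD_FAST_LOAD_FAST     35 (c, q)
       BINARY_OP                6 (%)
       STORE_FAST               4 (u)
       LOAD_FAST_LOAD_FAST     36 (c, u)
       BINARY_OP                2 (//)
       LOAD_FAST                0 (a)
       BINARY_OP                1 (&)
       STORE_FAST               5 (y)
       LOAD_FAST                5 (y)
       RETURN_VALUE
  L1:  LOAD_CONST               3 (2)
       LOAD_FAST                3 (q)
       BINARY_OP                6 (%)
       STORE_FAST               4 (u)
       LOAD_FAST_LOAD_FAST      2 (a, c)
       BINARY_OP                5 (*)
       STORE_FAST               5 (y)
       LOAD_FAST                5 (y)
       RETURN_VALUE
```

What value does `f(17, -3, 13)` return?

221

LOAD_CONST → push 7. Stack: [7]
LOAD_FAST a → push 17. Stack: [7, 17]
BINARY_OP - → 7 - 17 = -10. Stack: [-10]
LOAD_FAST_LOAD_FAST c,c → push 13,13. Stack: [-10, 13, 13]
BINARY_OP * → 13 * 13 = 169. Stack: [-10, 169]
BINARY_OP & → -10 & 169 = 160. Stack: [160]
STORE_FAST q → q=160. Stack: []
LOAD_FAST_LOAD_FAST c,q → push 13,160. Stack: [13, 160]
COMPARE_OP bool(>=) → 13 vs 160 = False. Stack: [False]
POP_JUMP_IF_FALSE → pop False; jump. Stack: []
LOAD_CONST → push 2. Stack: [2]
LOAD_FAST q → push 160. Stack: [2, 160]
BINARY_OP % → 2 % 160 = 2. Stack: [2]
STORE_FAST u → u=2. Stack: []
LOAD_FAST_LOAD_FAST a,c → push 17,13. Stack: [17, 13]
BINARY_OP * → 17 * 13 = 221. Stack: [221]
STORE_FAST y → y=221. Stack: []
LOAD_FAST y → push 221. Stack: [221]
RETURN_VALUE → return 221.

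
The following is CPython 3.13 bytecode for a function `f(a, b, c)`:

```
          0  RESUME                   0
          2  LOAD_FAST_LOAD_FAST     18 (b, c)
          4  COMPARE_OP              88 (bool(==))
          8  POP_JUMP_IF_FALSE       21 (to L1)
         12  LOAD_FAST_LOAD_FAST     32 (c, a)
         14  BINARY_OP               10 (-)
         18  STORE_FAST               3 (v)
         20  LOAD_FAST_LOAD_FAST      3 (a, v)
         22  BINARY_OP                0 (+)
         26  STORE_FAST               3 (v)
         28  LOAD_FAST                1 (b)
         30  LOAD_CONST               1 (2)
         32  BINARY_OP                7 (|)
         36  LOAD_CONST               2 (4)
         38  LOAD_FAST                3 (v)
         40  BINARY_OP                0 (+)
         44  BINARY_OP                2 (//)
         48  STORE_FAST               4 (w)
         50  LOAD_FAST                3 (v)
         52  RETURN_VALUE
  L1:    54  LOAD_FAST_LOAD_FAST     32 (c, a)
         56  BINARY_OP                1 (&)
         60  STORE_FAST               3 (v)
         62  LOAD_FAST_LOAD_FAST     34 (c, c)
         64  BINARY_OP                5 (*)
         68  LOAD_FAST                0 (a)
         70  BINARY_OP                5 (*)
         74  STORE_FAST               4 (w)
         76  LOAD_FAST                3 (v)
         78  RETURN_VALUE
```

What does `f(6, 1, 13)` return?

4

LOAD_FAST_LOAD_FAST b,c → push 1,13. Stack: [1, 13]
COMPARE_OP bool(==) → 1 vs 13 = False. Stack: [False]
POP_JUMP_IF_FALSE → pop False; jump. Stack: []
LOAD_FAST_LOAD_FAST c,a → push 13,6. Stack: [13, 6]
BINARY_OP & → 13 & 6 = 4. Stack: [4]
STORE_FAST v → v=4. Stack: []
LOAD_FAST_LOAD_FAST c,c → push 13,13. Stack: [13, 13]
BINARY_OP * → 13 * 13 = 169. Stack: [169]
LOAD_FAST a → push 6. Stack: [169, 6]
BINARY_OP * → 169 * 6 = 1014. Stack: [1014]
STORE_FAST w → w=1014. Stack: []
LOAD_FAST v → push 4. Stack: [4]
RETURN_VALUE → return 4.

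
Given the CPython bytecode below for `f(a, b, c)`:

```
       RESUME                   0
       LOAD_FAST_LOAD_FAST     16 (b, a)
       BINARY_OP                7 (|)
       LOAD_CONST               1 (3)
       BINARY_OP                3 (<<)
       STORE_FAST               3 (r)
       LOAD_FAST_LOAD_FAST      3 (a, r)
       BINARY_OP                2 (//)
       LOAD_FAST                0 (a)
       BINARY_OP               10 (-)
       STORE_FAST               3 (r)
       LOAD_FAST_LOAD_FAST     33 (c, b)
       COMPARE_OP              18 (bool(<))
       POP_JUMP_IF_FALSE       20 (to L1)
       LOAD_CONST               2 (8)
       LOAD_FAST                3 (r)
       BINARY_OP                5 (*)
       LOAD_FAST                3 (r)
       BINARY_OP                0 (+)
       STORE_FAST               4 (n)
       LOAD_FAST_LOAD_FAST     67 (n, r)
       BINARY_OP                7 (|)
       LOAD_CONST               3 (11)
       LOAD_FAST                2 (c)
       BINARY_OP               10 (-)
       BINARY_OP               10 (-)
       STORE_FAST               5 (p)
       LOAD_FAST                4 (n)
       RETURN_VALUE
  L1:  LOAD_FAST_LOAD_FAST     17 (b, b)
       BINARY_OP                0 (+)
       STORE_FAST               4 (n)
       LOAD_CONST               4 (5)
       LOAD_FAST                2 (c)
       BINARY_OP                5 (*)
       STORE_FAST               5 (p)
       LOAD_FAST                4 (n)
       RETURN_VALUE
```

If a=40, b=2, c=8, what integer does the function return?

4

LOAD_FAST_LOAD_FAST b,a → push 2,40. Stack: [2, 40]
BINARY_OP | → 2 | 40 = 42. Stack: [42]
LOAD_CONST → push 3. Stack: [42, 3]
BINARY_OP << → 42 << 3 = 336. Stack: [336]
STORE_FAST r → r=336. Stack: []
LOAD_FAST_LOAD_FAST a,r → push 40,336. Stack: [40, 336]
BINARY_OP // → 40 // 336 = 0. Stack: [0]
LOAD_FAST a → push 40. Stack: [0, 40]
BINARY_OP - → 0 - 40 = -40. Stack: [-40]
STORE_FAST r → r=-40. Stack: []
LOAD_FAST_LOAD_FAST c,b → push 8,2. Stack: [8, 2]
COMPARE_OP bool(<) → 8 vs 2 = False. Stack: [False]
POP_JUMP_IF_FALSE → pop False; jump. Stack: []
LOAD_FAST_LOAD_FAST b,b → push 2,2. Stack: [2, 2]
BINARY_OP + → 2 + 2 = 4. Stack: [4]
STORE_FAST n → n=4. Stack: []
LOAD_CONST → push 5. Stack: [5]
LOAD_FAST c → push 8. Stack: [5, 8]
BINARY_OP * → 5 * 8 = 40. Stack: [40]
STORE_FAST p → p=40. Stack: []
LOAD_FAST n → push 4. Stack: [4]
RETURN_VALUE → return 4.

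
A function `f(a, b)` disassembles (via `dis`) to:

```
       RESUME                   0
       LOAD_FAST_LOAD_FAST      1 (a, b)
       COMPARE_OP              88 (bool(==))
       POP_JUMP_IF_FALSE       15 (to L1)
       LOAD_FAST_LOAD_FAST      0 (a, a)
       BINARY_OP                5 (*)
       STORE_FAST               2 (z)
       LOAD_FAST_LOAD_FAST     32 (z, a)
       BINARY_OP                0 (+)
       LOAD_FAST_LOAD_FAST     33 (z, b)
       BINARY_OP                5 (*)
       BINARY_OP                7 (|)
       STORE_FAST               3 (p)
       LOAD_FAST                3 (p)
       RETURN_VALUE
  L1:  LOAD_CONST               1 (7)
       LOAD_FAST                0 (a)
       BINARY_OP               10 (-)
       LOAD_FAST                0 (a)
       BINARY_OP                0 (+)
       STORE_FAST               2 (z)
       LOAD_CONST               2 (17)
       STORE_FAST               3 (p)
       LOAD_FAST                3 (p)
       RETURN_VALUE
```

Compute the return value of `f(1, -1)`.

LOAD_FAST_LOAD_FAST a,b → push 1,-1. Stack: [1, -1]
COMPARE_OP bool(==) → 1 vs -1 = False. Stack: [False]
POP_JUMP_IF_FALSE → pop False; jump. Stack: []
LOAD_CONST → push 7. Stack: [7]
LOAD_FAST a → push 1. Stack: [7, 1]
BINARY_OP - → 7 - 1 = 6. Stack: [6]
LOAD_FAST a → push 1. Stack: [6, 1]
BINARY_OP + → 6 + 1 = 7. Stack: [7]
STORE_FAST z → z=7. Stack: []
LOAD_CONST → push 17. Stack: [17]
STORE_FAST p → p=17. Stack: []
LOAD_FAST p → push 17. Stack: [17]
RETURN_VALUE → return 17.

17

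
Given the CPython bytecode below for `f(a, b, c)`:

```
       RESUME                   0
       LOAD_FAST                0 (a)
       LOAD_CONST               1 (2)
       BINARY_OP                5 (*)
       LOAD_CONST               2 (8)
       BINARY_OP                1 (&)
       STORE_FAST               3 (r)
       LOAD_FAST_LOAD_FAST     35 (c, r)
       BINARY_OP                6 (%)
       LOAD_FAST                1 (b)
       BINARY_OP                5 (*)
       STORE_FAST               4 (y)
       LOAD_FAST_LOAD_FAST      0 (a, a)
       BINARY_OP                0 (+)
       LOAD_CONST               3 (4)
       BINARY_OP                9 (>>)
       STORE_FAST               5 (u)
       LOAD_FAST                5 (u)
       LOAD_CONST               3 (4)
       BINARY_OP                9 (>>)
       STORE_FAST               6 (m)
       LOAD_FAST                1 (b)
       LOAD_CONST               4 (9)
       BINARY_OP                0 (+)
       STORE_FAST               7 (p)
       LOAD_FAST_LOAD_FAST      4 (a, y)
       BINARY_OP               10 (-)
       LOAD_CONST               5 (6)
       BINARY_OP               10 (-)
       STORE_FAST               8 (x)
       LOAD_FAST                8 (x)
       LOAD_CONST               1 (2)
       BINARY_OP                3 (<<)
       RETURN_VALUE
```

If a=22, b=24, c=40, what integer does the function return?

LOAD_FAST a → push 22. Stack: [22]
LOAD_CONST → push 2. Stack: [22, 2]
BINARY_OP * → 22 * 2 = 44. Stack: [44]
LOAD_CONST → push 8. Stack: [44, 8]
BINARY_OP & → 44 & 8 = 8. Stack: [8]
STORE_FAST r → r=8. Stack: []
LOAD_FAST_LOAD_FAST c,r → push 40,8. Stack: [40, 8]
BINARY_OP % → 40 % 8 = 0. Stack: [0]
LOAD_FAST b → push 24. Stack: [0, 24]
BINARY_OP * → 0 * 24 = 0. Stack: [0]
STORE_FAST y → y=0. Stack: []
LOAD_FAST_LOAD_FAST a,a → push 22,22. Stack: [22, 22]
BINARY_OP + → 22 + 22 = 44. Stack: [44]
LOAD_CONST → push 4. Stack: [44, 4]
BINARY_OP >> → 44 >> 4 = 2. Stack: [2]
STORE_FAST u → u=2. Stack: []
LOAD_FAST u → push 2. Stack: [2]
LOAD_CONST → push 4. Stack: [2, 4]
BINARY_OP >> → 2 >> 4 = 0. Stack: [0]
STORE_FAST m → m=0. Stack: []
LOAD_FAST b → push 24. Stack: [24]
LOAD_CONST → push 9. Stack: [24, 9]
BINARY_OP + → 24 + 9 = 33. Stack: [33]
STORE_FAST p → p=33. Stack: []
LOAD_FAST_LOAD_FAST a,y → push 22,0. Stack: [22, 0]
BINARY_OP - → 22 - 0 = 22. Stack: [22]
LOAD_CONST → push 6. Stack: [22, 6]
BINARY_OP - → 22 - 6 = 16. Stack: [16]
STORE_FAST x → x=16. Stack: []
LOAD_FAST x → push 16. Stack: [16]
LOAD_CONST → push 2. Stack: [16, 2]
BINARY_OP << → 16 << 2 = 64. Stack: [64]
RETURN_VALUE → return 64.

64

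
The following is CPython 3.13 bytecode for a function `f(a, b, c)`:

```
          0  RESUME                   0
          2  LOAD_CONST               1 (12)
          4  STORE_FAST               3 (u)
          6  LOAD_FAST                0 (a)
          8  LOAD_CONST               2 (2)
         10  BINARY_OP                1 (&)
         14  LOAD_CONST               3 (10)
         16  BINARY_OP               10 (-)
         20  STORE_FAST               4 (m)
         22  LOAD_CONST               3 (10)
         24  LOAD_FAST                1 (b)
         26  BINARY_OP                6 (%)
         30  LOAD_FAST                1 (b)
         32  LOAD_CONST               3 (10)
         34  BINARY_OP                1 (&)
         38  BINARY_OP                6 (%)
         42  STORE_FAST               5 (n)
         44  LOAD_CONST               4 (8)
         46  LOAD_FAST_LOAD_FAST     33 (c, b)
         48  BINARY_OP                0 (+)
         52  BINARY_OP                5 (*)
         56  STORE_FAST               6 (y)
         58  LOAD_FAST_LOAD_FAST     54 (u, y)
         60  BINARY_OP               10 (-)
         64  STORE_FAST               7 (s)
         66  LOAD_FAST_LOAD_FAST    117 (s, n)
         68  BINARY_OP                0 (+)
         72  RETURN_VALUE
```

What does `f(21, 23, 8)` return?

-236

LOAD_CONST → push 12. Stack: [12]
STORE_FAST u → u=12. Stack: []
LOAD_FAST a → push 21. Stack: [21]
LOAD_CONST → push 2. Stack: [21, 2]
BINARY_OP & → 21 & 2 = 0. Stack: [0]
LOAD_CONST → push 10. Stack: [0, 10]
BINARY_OP - → 0 - 10 = -10. Stack: [-10]
STORE_FAST m → m=-10. Stack: []
LOAD_CONST → push 10. Stack: [10]
LOAD_FAST b → push 23. Stack: [10, 23]
BINARY_OP % → 10 % 23 = 10. Stack: [10]
LOAD_FAST b → push 23. Stack: [10, 23]
LOAD_CONST → push 10. Stack: [10, 23, 10]
BINARY_OP & → 23 & 10 = 2. Stack: [10, 2]
BINARY_OP % → 10 % 2 = 0. Stack: [0]
STORE_FAST n → n=0. Stack: []
LOAD_CONST → push 8. Stack: [8]
LOAD_FAST_LOAD_FAST c,b → push 8,23. Stack: [8, 8, 23]
BINARY_OP + → 8 + 23 = 31. Stack: [8, 31]
BINARY_OP * → 8 * 31 = 248. Stack: [248]
STORE_FAST y → y=248. Stack: []
LOAD_FAST_LOAD_FAST u,y → push 12,248. Stack: [12, 248]
BINARY_OP - → 12 - 248 = -236. Stack: [-236]
STORE_FAST s → s=-236. Stack: []
LOAD_FAST_LOAD_FAST s,n → push -236,0. Stack: [-236, 0]
BINARY_OP + → -236 + 0 = -236. Stack: [-236]
RETURN_VALUE → return -236.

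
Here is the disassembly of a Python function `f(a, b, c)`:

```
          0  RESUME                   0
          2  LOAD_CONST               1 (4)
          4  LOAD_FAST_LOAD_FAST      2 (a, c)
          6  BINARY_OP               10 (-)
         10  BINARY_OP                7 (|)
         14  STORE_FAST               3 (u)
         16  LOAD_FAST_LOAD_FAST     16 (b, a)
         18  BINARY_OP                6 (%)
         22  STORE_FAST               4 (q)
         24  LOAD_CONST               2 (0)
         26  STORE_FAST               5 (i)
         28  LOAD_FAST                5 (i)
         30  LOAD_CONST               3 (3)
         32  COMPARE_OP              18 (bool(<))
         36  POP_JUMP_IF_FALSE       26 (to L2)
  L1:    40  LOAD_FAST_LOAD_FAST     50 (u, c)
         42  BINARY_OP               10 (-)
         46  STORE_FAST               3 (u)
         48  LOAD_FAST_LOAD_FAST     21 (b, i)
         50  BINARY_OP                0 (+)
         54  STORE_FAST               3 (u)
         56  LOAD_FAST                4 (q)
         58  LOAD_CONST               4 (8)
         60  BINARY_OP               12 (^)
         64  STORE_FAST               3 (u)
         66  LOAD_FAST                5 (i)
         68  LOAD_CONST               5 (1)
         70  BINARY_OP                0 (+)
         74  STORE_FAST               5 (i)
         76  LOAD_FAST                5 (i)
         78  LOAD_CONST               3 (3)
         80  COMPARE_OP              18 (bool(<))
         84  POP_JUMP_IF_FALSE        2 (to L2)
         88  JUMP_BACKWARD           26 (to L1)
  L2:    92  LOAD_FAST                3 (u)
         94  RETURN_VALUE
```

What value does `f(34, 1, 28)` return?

9

LOAD_CONST → push 4
LOAD_FAST_LOAD_FAST a,c → push 34,28
BINARY_OP - → 34 - 28 = 6
BINARY_OP | → 4 | 6 = 6
STORE_FAST u → u=6
LOAD_FAST_LOAD_FAST b,a → push 1,34
BINARY_OP % → 1 % 34 = 1
STORE_FAST q → q=1
LOAD_CONST → push 0
STORE_FAST i → i=0
LOAD_FAST i → push 0
LOAD_CONST → push 3
COMPARE_OP bool(<) → 0 vs 3 = True
POP_JUMP_IF_FALSE → pop True; no jump
LOAD_FAST_LOAD_FAST u,c → push 6,28
BINARY_OP - → 6 - 28 = -22
STORE_FAST u → u=-22
LOAD_FAST_LOAD_FAST b,i → push 1,0
BINARY_OP + → 1 + 0 = 1
STORE_FAST u → u=1
LOAD_FAST q → push 1
LOAD_CONST → push 8
BINARY_OP ^ → 1 ^ 8 = 9
STORE_FAST u → u=9
LOAD_FAST i → push 0
LOAD_CONST → push 1
BINARY_OP + → 0 + 1 = 1
STORE_FAST i → i=1
LOAD_FAST i → push 1
LOAD_CONST → push 3
COMPARE_OP bool(<) → 1 vs 3 = True
POP_JUMP_IF_FALSE → pop True; no jump
LOAD_FAST_LOAD_FAST u,c → push 9,28
BINARY_OP - → 9 - 28 = -19
STORE_FAST u → u=-19
LOAD_FAST_LOAD_FAST b,i → push 1,1
BINARY_OP + → 1 + 1 = 2
STORE_FAST u → u=2
LOAD_FAST q → push 1
LOAD_CONST → push 8
BINARY_OP ^ → 1 ^ 8 = 9
STORE_FAST u → u=9
LOAD_FAST i → push 1
LOAD_CONST → push 1
BINARY_OP + → 1 + 1 = 2
STORE_FAST i → i=2
LOAD_FAST i → push 2
LOAD_CONST → push 3
COMPARE_OP bool(<) → 2 vs 3 = True
POP_JUMP_IF_FALSE → pop True; no jump
LOAD_FAST_LOAD_FAST u,c → push 9,28
BINARY_OP - → 9 - 28 = -19
STORE_FAST u → u=-19
LOAD_FAST_LOAD_FAST b,i → push 1,2
BINARY_OP + → 1 + 2 = 3
STORE_FAST u → u=3
LOAD_FAST q → push 1
LOAD_CONST → push 8
BINARY_OP ^ → 1 ^ 8 = 9
STORE_FAST u → u=9
LOAD_FAST i → push 2
LOAD_CONST → push 1
BINARY_OP + → 2 + 1 = 3
STORE_FAST i → i=3
LOAD_FAST i → push 3
LOAD_CONST → push 3
COMPARE_OP bool(<) → 3 vs 3 = False
POP_JUMP_IF_FALSE → pop False; jump
LOAD_FAST u → push 9
RETURN_VALUE → return 9.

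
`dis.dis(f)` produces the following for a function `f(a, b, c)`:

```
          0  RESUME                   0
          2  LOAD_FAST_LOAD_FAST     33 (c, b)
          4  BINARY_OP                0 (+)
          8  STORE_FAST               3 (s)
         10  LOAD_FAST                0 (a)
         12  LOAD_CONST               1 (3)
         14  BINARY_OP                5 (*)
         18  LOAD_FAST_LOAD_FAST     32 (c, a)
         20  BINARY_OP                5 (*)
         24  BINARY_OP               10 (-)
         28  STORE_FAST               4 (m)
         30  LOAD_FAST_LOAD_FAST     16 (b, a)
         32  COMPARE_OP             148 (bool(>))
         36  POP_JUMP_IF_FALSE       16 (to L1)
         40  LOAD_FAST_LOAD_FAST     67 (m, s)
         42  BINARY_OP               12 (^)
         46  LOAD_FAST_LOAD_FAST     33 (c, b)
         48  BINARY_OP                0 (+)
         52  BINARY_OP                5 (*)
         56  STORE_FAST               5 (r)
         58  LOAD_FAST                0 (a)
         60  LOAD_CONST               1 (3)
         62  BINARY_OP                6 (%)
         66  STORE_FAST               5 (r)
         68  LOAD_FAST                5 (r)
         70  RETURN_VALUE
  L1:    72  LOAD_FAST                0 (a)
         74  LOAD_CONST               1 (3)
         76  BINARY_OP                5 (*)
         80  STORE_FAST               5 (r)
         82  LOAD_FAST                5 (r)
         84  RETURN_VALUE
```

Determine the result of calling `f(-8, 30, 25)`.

1

LOAD_FAST_LOAD_FAST c,b → push 25,30. Stack: [25, 30]
BINARY_OP + → 25 + 30 = 55. Stack: [55]
STORE_FAST s → s=55. Stack: []
LOAD_FAST a → push -8. Stack: [-8]
LOAD_CONST → push 3. Stack: [-8, 3]
BINARY_OP * → -8 * 3 = -24. Stack: [-24]
LOAD_FAST_LOAD_FAST c,a → push 25,-8. Stack: [-24, 25, -8]
BINARY_OP * → 25 * -8 = -200. Stack: [-24, -200]
BINARY_OP - → -24 - -200 = 176. Stack: [176]
STORE_FAST m → m=176. Stack: []
LOAD_FAST_LOAD_FAST b,a → push 30,-8. Stack: [30, -8]
COMPARE_OP bool(>) → 30 vs -8 = True. Stack: [True]
POP_JUMP_IF_FALSE → pop True; no jump. Stack: []
LOAD_FAST_LOAD_FAST m,s → push 176,55. Stack: [176, 55]
BINARY_OP ^ → 176 ^ 55 = 135. Stack: [135]
LOAD_FAST_LOAD_FAST c,b → push 25,30. Stack: [135, 25, 30]
BINARY_OP + → 25 + 30 = 55. Stack: [135, 55]
BINARY_OP * → 135 * 55 = 7425. Stack: [7425]
STORE_FAST r → r=7425. Stack: []
LOAD_FAST a → push -8. Stack: [-8]
LOAD_CONST → push 3. Stack: [-8, 3]
BINARY_OP % → -8 % 3 = 1. Stack: [1]
STORE_FAST r → r=1. Stack: []
LOAD_FAST r → push 1. Stack: [1]
RETURN_VALUE → return 1.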